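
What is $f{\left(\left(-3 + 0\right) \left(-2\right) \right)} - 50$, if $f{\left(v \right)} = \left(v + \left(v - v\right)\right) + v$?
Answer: $-38$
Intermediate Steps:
$f{\left(v \right)} = 2 v$ ($f{\left(v \right)} = \left(v + 0\right) + v = v + v = 2 v$)
$f{\left(\left(-3 + 0\right) \left(-2\right) \right)} - 50 = 2 \left(-3 + 0\right) \left(-2\right) - 50 = 2 \left(\left(-3\right) \left(-2\right)\right) - 50 = 2 \cdot 6 - 50 = 12 - 50 = -38$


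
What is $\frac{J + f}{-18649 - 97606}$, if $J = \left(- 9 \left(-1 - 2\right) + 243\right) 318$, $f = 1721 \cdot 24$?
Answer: $- \frac{127164}{116255} \approx -1.0938$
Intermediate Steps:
$f = 41304$
$J = 85860$ ($J = \left(\left(-9\right) \left(-3\right) + 243\right) 318 = \left(27 + 243\right) 318 = 270 \cdot 318 = 85860$)
$\frac{J + f}{-18649 - 97606} = \frac{85860 + 41304}{-18649 - 97606} = \frac{127164}{-18649 - 97606} = \frac{127164}{-116255} = 127164 \left(- \frac{1}{116255}\right) = - \frac{127164}{116255}$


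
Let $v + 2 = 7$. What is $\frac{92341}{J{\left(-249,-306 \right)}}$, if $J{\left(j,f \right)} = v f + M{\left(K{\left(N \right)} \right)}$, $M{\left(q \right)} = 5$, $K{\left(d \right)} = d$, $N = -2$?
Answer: $- \frac{92341}{1525} \approx -60.551$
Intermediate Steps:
$v = 5$ ($v = -2 + 7 = 5$)
$J{\left(j,f \right)} = 5 + 5 f$ ($J{\left(j,f \right)} = 5 f + 5 = 5 + 5 f$)
$\frac{92341}{J{\left(-249,-306 \right)}} = \frac{92341}{5 + 5 \left(-306\right)} = \frac{92341}{5 - 1530} = \frac{92341}{-1525} = 92341 \left(- \frac{1}{1525}\right) = - \frac{92341}{1525}$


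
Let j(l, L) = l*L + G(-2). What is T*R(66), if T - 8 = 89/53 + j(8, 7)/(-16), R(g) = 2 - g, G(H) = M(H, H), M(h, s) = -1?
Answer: -21172/53 ≈ -399.47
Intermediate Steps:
G(H) = -1
j(l, L) = -1 + L*l (j(l, L) = l*L - 1 = L*l - 1 = -1 + L*l)
T = 5293/848 (T = 8 + (89/53 + (-1 + 7*8)/(-16)) = 8 + (89*(1/53) + (-1 + 56)*(-1/16)) = 8 + (89/53 + 55*(-1/16)) = 8 + (89/53 - 55/16) = 8 - 1491/848 = 5293/848 ≈ 6.2417)
T*R(66) = 5293*(2 - 1*66)/848 = 5293*(2 - 66)/848 = (5293/848)*(-64) = -21172/53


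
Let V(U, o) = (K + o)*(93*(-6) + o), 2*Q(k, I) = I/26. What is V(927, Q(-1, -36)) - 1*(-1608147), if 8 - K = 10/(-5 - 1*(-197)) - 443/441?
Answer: 424923183813/264992 ≈ 1.6035e+6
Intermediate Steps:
K = 126337/14112 (K = 8 - (10/(-5 - 1*(-197)) - 443/441) = 8 - (10/(-5 + 197) - 443*1/441) = 8 - (10/192 - 443/441) = 8 - (10*(1/192) - 443/441) = 8 - (5/96 - 443/441) = 8 - 1*(-13441/14112) = 8 + 13441/14112 = 126337/14112 ≈ 8.9525)
Q(k, I) = I/52 (Q(k, I) = (I/26)/2 = I/52)
V(U, o) = (-558 + o)*(126337/14112 + o) (V(U, o) = (126337/14112 + o)*(93*(-6) + o) = (126337/14112 + o)*(-558 + o) = (-558 + o)*(126337/14112 + o))
V(927, Q(-1, -36)) - 1*(-1608147) = (-3916447/784 + ((1/52)*(-36))² - 7748159*(-36)/733824) - 1*(-1608147) = (-3916447/784 + (-9/13)² - 7748159/14112*(-9/13)) + 1608147 = (-3916447/784 + 81/169 + 7748159/20384) + 1608147 = -1222906011/264992 + 1608147 = 424923183813/264992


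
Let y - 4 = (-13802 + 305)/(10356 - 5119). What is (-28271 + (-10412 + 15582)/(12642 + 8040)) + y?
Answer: -1530948513971/54155817 ≈ -28269.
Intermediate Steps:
y = 7451/5237 (y = 4 + (-13802 + 305)/(10356 - 5119) = 4 - 13497/5237 = 7451/5237 ≈ 1.4228)
(-28271 + (-10412 + 15582)/(12642 + 8040)) + y = (-28271 + (-10412 + 15582)/(12642 + 8040)) + 7451/5237 = (-28271 + 5170/20682) + 7451/5237 = (-28271 + 5170*(1/20682)) + 7451/5237 = (-28271 + 2585/10341) + 7451/5237 = -292347826/10341 + 7451/5237 = -1530948513971/54155817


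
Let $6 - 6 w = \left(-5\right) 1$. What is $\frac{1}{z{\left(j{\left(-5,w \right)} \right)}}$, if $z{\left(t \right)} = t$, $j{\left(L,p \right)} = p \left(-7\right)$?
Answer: $- \frac{6}{77} \approx -0.077922$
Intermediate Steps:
$w = \frac{11}{6}$ ($w = 1 - \frac{\left(-5\right) 1}{6} = 1 - - \frac{5}{6} = 1 + \frac{5}{6} = \frac{11}{6} \approx 1.8333$)
$j{\left(L,p \right)} = - 7 p$
$\frac{1}{z{\left(j{\left(-5,w \right)} \right)}} = \frac{1}{\left(-7\right) \frac{11}{6}} = \frac{1}{- \frac{77}{6}} = - \frac{6}{77}$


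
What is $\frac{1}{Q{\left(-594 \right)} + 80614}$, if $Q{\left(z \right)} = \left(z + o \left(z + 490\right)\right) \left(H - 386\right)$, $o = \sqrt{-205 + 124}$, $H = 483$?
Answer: $\frac{5749}{2193000820} + \frac{11349 i}{1096500410} \approx 2.6215 \cdot 10^{-6} + 1.035 \cdot 10^{-5} i$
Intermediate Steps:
$o = 9 i$ ($o = \sqrt{-81} = 9 i \approx 9.0 i$)
$Q{\left(z \right)} = 97 z + 873 i \left(490 + z\right)$ ($Q{\left(z \right)} = \left(z + 9 i \left(z + 490\right)\right) \left(483 - 386\right) = \left(z + 9 i \left(490 + z\right)\right) 97 = 97 z + 873 i \left(490 + z\right)$)
$\frac{1}{Q{\left(-594 \right)} + 80614} = \frac{1}{\left(427770 i - 594 \left(97 + 873 i\right)\right) + 80614} = \frac{1}{\left(427770 i - \left(57618 + 518562 i\right)\right) + 80614} = \frac{1}{\left(-57618 - 90792 i\right) + 80614} = \frac{1}{22996 - 90792 i} = \frac{22996 + 90792 i}{8772003280}$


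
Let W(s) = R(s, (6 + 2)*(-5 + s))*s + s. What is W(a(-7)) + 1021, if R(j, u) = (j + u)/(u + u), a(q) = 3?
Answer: 32807/32 ≈ 1025.2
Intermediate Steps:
R(j, u) = (j + u)/(2*u) (R(j, u) = (j + u)/((2*u)) = (j + u)*(1/(2*u)) = (j + u)/(2*u))
W(s) = s + s*(-40 + 9*s)/(2*(-40 + 8*s)) (W(s) = ((s + (6 + 2)*(-5 + s))/(2*(((6 + 2)*(-5 + s)))))*s + s = ((s + 8*(-5 + s))/(2*((8*(-5 + s)))))*s + s = ((s + (-40 + 8*s))/(2*(-40 + 8*s)))*s + s = ((-40 + 9*s)/(2*(-40 + 8*s)))*s + s = s*(-40 + 9*s)/(2*(-40 + 8*s)) + s = s + s*(-40 + 9*s)/(2*(-40 + 8*s)))
W(a(-7)) + 1021 = (5/16)*3*(-24 + 5*3)/(-5 + 3) + 1021 = (5/16)*3*(-24 + 15)/(-2) + 1021 = (5/16)*3*(-½)*(-9) + 1021 = 135/32 + 1021 = 32807/32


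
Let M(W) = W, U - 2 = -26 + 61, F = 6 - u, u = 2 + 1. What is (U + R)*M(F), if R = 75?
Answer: 336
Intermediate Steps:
u = 3
F = 3 (F = 6 - 1*3 = 6 - 3 = 3)
U = 37 (U = 2 + (-26 + 61) = 2 + 35 = 37)
(U + R)*M(F) = (37 + 75)*3 = 112*3 = 336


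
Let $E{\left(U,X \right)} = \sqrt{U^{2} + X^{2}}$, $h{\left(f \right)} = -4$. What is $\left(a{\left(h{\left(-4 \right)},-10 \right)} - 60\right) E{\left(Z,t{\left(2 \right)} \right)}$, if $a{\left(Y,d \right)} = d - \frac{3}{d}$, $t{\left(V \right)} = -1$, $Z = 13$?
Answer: $- \frac{697 \sqrt{170}}{10} \approx -908.78$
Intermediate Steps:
$\left(a{\left(h{\left(-4 \right)},-10 \right)} - 60\right) E{\left(Z,t{\left(2 \right)} \right)} = \left(\left(-10 - \frac{3}{-10}\right) - 60\right) \sqrt{13^{2} + \left(-1\right)^{2}} = \left(\left(-10 - - \frac{3}{10}\right) - 60\right) \sqrt{169 + 1} = \left(\left(-10 + \frac{3}{10}\right) - 60\right) \sqrt{170} = \left(- \frac{97}{10} - 60\right) \sqrt{170} = - \frac{697 \sqrt{170}}{10}$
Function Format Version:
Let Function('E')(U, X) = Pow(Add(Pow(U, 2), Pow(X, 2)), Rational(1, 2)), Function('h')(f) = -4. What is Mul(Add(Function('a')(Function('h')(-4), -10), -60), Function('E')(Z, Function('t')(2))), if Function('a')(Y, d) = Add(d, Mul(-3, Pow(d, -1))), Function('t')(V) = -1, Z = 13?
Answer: Mul(Rational(-697, 10), Pow(170, Rational(1, 2))) ≈ -908.78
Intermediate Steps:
Mul(Add(Function('a')(Function('h')(-4), -10), -60), Function('E')(Z, Function('t')(2))) = Mul(Add(Add(-10, Mul(-3, Pow(-10, -1))), -60), Pow(Add(Pow(13, 2), Pow(-1, 2)), Rational(1, 2))) = Mul(Add(Add(-10, Mul(-3, Rational(-1, 10))), -60), Pow(Add(169, 1), Rational(1, 2))) = Mul(Add(Add(-10, Rational(3, 10)), -60), Pow(170, Rational(1, 2))) = Mul(Add(Rational(-97, 10), -60), Pow(170, Rational(1, 2))) = Mul(Rational(-697, 10), Pow(170, Rational(1, 2)))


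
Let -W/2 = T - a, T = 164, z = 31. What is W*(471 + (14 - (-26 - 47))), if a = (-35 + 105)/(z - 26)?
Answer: -167400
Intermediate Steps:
a = 14 (a = (-35 + 105)/(31 - 26) = 70/5 = 70*(1/5) = 14)
W = -300 (W = -2*(164 - 1*14) = -2*(164 - 14) = -2*150 = -300)
W*(471 + (14 - (-26 - 47))) = -300*(471 + (14 - (-26 - 47))) = -300*(471 + (14 - 1*(-73))) = -300*(471 + (14 + 73)) = -300*(471 + 87) = -300*558 = -167400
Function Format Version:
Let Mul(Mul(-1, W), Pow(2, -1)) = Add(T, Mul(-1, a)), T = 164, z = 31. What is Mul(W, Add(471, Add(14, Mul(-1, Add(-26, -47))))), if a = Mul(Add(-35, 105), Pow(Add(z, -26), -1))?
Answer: -167400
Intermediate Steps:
a = 14 (a = Mul(Add(-35, 105), Pow(Add(31, -26), -1)) = Mul(70, Pow(5, -1)) = Mul(70, Rational(1, 5)) = 14)
W = -300 (W = Mul(-2, Add(164, Mul(-1, 14))) = Mul(-2, Add(164, -14)) = Mul(-2, 150) = -300)
Mul(W, Add(471, Add(14, Mul(-1, Add(-26, -47))))) = Mul(-300, Add(471, Add(14, Mul(-1, Add(-26, -47))))) = Mul(-300, Add(471, Add(14, Mul(-1, -73)))) = Mul(-300, Add(471, Add(14, 73))) = Mul(-300, Add(471, 87)) = Mul(-300, 558) = -167400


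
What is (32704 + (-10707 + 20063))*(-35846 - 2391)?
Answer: -1608248220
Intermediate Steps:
(32704 + (-10707 + 20063))*(-35846 - 2391) = (32704 + 9356)*(-38237) = 42060*(-38237) = -1608248220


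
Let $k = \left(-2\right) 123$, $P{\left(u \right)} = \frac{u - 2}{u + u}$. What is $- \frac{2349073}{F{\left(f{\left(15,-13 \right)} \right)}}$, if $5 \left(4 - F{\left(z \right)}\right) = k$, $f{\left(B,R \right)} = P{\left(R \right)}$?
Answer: $- \frac{11745365}{266} \approx -44156.0$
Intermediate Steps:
$P{\left(u \right)} = \frac{-2 + u}{2 u}$
$f{\left(B,R \right)} = \frac{-2 + R}{2 R}$
$k = -246$
$F{\left(z \right)} = \frac{266}{5}$ ($F{\left(z \right)} = 4 - - \frac{246}{5} = 4 + \frac{246}{5} = \frac{266}{5}$)
$- \frac{2349073}{F{\left(f{\left(15,-13 \right)} \right)}} = - \frac{2349073}{\frac{266}{5}} = \left(-2349073\right) \frac{5}{266} = - \frac{11745365}{266}$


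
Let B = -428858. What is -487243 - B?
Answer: -58385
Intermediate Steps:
-487243 - B = -487243 - 1*(-428858) = -487243 + 428858 = -58385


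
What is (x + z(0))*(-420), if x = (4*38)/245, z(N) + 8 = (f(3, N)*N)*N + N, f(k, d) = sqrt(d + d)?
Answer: 21696/7 ≈ 3099.4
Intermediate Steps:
f(k, d) = sqrt(2)*sqrt(d) (f(k, d) = sqrt(2*d) = sqrt(2)*sqrt(d))
z(N) = -8 + N + sqrt(2)*N**(5/2) (z(N) = -8 + (((sqrt(2)*sqrt(N))*N)*N + N) = -8 + ((sqrt(2)*N**(3/2))*N + N) = -8 + (sqrt(2)*N**(5/2) + N) = -8 + (N + sqrt(2)*N**(5/2)) = -8 + N + sqrt(2)*N**(5/2))
x = 152/245 (x = 152*(1/245) = 152/245 ≈ 0.62041)
(x + z(0))*(-420) = (152/245 + (-8 + 0 + sqrt(2)*0**(5/2)))*(-420) = (152/245 + (-8 + 0 + sqrt(2)*0))*(-420) = (152/245 + (-8 + 0 + 0))*(-420) = (152/245 - 8)*(-420) = -1808/245*(-420) = 21696/7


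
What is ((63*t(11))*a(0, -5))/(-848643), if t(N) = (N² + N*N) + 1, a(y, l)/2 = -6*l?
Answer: -306180/282881 ≈ -1.0824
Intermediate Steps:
a(y, l) = -12*l (a(y, l) = 2*(-6*l) = -12*l)
t(N) = 1 + 2*N² (t(N) = (N² + N²) + 1 = 2*N² + 1 = 1 + 2*N²)
((63*t(11))*a(0, -5))/(-848643) = ((63*(1 + 2*11²))*(-12*(-5)))/(-848643) = ((63*(1 + 2*121))*60)*(-1/848643) = ((63*(1 + 242))*60)*(-1/848643) = ((63*243)*60)*(-1/848643) = (15309*60)*(-1/848643) = 918540*(-1/848643) = -306180/282881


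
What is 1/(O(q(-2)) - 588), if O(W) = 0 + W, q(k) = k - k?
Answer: -1/588 ≈ -0.0017007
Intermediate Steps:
q(k) = 0
O(W) = W
1/(O(q(-2)) - 588) = 1/(0 - 588) = 1/(-588) = -1/588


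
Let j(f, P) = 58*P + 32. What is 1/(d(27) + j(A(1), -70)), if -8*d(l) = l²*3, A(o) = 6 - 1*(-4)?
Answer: -8/34411 ≈ -0.00023248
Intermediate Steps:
A(o) = 10 (A(o) = 6 + 4 = 10)
j(f, P) = 32 + 58*P
d(l) = -3*l²/8 (d(l) = -l²*3/8 = -3*l²/8)
1/(d(27) + j(A(1), -70)) = 1/(-3/8*27² + (32 + 58*(-70))) = 1/(-3/8*729 + (32 - 4060)) = 1/(-2187/8 - 4028) = 1/(-34411/8) = -8/34411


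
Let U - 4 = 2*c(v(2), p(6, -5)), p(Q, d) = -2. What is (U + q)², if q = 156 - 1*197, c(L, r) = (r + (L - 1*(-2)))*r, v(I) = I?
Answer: 2025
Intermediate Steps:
c(L, r) = r*(2 + L + r) (c(L, r) = (r + (L + 2))*r = (r + (2 + L))*r = (2 + L + r)*r = r*(2 + L + r))
U = -4 (U = 4 + 2*(-2*(2 + 2 - 2)) = 4 + 2*(-2*2) = 4 + 2*(-4) = 4 - 8 = -4)
q = -41 (q = 156 - 197 = -41)
(U + q)² = (-4 - 41)² = (-45)² = 2025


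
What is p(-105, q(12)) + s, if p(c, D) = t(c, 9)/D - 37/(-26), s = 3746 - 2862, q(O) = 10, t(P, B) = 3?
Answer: 57572/65 ≈ 885.72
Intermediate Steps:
s = 884
p(c, D) = 37/26 + 3/D (p(c, D) = 3/D - 37/(-26) = 3/D - 37*(-1/26) = 3/D + 37/26 = 37/26 + 3/D)
p(-105, q(12)) + s = (37/26 + 3/10) + 884 = 112/65 + 884 = 57572/65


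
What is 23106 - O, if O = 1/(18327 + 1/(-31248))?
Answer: 13232392455822/572682095 ≈ 23106.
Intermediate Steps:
O = 31248/572682095 (O = 1/(18327 - 1/31248) = 1/(572682095/31248) = 31248/572682095 ≈ 5.4564e-5)
23106 - O = 23106 - 1*31248/572682095 = 23106 - 31248/572682095 = 13232392455822/572682095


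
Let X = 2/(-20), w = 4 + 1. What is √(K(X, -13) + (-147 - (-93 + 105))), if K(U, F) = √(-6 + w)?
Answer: √(-159 + I) ≈ 0.03965 + 12.61*I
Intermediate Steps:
w = 5
X = -⅒ (X = 2*(-1/20) = -⅒ ≈ -0.10000)
K(U, F) = I (K(U, F) = √(-6 + 5) = √(-1) = I)
√(K(X, -13) + (-147 - (-93 + 105))) = √(I + (-147 - (-93 + 105))) = √(I + (-147 - 1*12)) = √(I + (-147 - 12)) = √(I - 159) = √(-159 + I)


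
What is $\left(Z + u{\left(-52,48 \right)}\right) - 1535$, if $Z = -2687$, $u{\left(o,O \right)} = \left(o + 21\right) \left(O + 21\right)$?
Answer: $-6361$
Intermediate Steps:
$u{\left(o,O \right)} = \left(21 + O\right) \left(21 + o\right)$ ($u{\left(o,O \right)} = \left(21 + o\right) \left(21 + O\right) = \left(21 + O\right) \left(21 + o\right)$)
$\left(Z + u{\left(-52,48 \right)}\right) - 1535 = \left(-2687 + \left(441 + 21 \cdot 48 + 21 \left(-52\right) + 48 \left(-52\right)\right)\right) - 1535 = \left(-2687 + \left(441 + 1008 - 1092 - 2496\right)\right) - 1535 = \left(-2687 - 2139\right) - 1535 = -4826 - 1535 = -6361$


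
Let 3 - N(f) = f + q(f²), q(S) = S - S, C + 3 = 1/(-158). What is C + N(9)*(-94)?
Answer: 88637/158 ≈ 560.99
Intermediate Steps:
C = -475/158 (C = -3 + 1/(-158) = -3 - 1/158 = -475/158 ≈ -3.0063)
q(S) = 0
N(f) = 3 - f (N(f) = 3 - (f + 0) = 3 - f)
C + N(9)*(-94) = -475/158 + (3 - 1*9)*(-94) = -475/158 + (3 - 9)*(-94) = -475/158 - 6*(-94) = -475/158 + 564 = 88637/158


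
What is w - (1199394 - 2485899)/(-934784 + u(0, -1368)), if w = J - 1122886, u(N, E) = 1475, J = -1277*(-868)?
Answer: -1498622395/103701 ≈ -14451.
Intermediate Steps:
J = 1108436
w = -14450 (w = 1108436 - 1122886 = -14450)
w - (1199394 - 2485899)/(-934784 + u(0, -1368)) = -14450 - (1199394 - 2485899)/(-934784 + 1475) = -14450 - (-1286505)/(-933309) = -14450 - (-1286505)*(-1)/933309 = -14450 - 1*142945/103701 = -14450 - 142945/103701 = -1498622395/103701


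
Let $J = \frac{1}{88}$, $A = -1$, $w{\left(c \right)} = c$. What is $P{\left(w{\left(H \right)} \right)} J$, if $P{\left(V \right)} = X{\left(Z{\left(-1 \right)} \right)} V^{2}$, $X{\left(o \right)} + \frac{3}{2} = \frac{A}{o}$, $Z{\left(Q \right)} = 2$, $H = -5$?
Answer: $- \frac{25}{44} \approx -0.56818$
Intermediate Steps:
$X{\left(o \right)} = - \frac{3}{2} - \frac{1}{o}$
$P{\left(V \right)} = - 2 V^{2}$ ($P{\left(V \right)} = \left(- \frac{3}{2} - \frac{1}{2}\right) V^{2} = - 2 V^{2}$)
$J = \frac{1}{88} \approx 0.011364$
$P{\left(w{\left(H \right)} \right)} J = - 2 \left(-5\right)^{2} \cdot \frac{1}{88} = \left(-2\right) 25 \cdot \frac{1}{88} = \left(-50\right) \frac{1}{88} = - \frac{25}{44}$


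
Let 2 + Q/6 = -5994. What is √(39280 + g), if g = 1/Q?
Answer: √12709756687326/17988 ≈ 198.19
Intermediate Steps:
Q = -35976 (Q = -12 + 6*(-5994) = -12 - 35964 = -35976)
g = -1/35976 (g = 1/(-35976) = -1/35976 ≈ -2.7796e-5)
√(39280 + g) = √(39280 - 1/35976) = √(1413137279/35976) = √12709756687326/17988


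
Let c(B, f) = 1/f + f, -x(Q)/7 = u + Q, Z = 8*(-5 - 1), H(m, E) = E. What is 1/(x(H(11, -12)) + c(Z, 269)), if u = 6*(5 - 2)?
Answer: 269/61064 ≈ 0.0044052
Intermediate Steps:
Z = -48 (Z = 8*(-6) = -48)
u = 18 (u = 6*3 = 18)
x(Q) = -126 - 7*Q (x(Q) = -7*(18 + Q) = -126 - 7*Q)
c(B, f) = f + 1/f
1/(x(H(11, -12)) + c(Z, 269)) = 1/((-126 - 7*(-12)) + (269 + 1/269)) = 1/((-126 + 84) + (269 + 1/269)) = 1/(-42 + 72362/269) = 1/(61064/269) = 269/61064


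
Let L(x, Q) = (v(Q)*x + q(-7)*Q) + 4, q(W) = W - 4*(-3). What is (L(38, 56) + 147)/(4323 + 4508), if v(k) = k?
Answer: 2559/8831 ≈ 0.28977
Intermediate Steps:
q(W) = 12 + W (q(W) = W + 12 = 12 + W)
L(x, Q) = 4 + 5*Q + Q*x (L(x, Q) = (Q*x + (12 - 7)*Q) + 4 = (Q*x + 5*Q) + 4 = (5*Q + Q*x) + 4 = 4 + 5*Q + Q*x)
(L(38, 56) + 147)/(4323 + 4508) = ((4 + 5*56 + 56*38) + 147)/(4323 + 4508) = ((4 + 280 + 2128) + 147)/8831 = (2412 + 147)*(1/8831) = 2559*(1/8831) = 2559/8831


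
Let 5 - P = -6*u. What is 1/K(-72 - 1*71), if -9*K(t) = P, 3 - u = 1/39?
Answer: -13/33 ≈ -0.39394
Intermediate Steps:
u = 116/39 (u = 3 - 1/39 = 116/39 ≈ 2.9744)
P = 297/13 (P = 5 - (-6)*116/39 = 5 - 1*(-232/13) = 5 + 232/13 = 297/13 ≈ 22.846)
K(t) = -33/13 (K(t) = -⅑*297/13 = -33/13)
1/K(-72 - 1*71) = 1/(-33/13) = -13/33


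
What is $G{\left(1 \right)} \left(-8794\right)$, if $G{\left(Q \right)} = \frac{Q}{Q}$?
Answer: $-8794$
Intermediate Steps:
$G{\left(Q \right)} = 1$
$G{\left(1 \right)} \left(-8794\right) = 1 \left(-8794\right) = -8794$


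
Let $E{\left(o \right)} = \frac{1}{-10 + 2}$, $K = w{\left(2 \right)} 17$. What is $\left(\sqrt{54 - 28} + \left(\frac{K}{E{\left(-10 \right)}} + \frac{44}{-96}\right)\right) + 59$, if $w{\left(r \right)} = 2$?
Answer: $- \frac{5123}{24} + \sqrt{26} \approx -208.36$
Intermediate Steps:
$K = 34$ ($K = 2 \cdot 17 = 34$)
$E{\left(o \right)} = - \frac{1}{8}$ ($E{\left(o \right)} = \frac{1}{-8} = - \frac{1}{8}$)
$\left(\sqrt{54 - 28} + \left(\frac{K}{E{\left(-10 \right)}} + \frac{44}{-96}\right)\right) + 59 = \left(\sqrt{54 - 28} + \left(\frac{34}{- \frac{1}{8}} + \frac{44}{-96}\right)\right) + 59 = \left(\sqrt{26} + \left(34 \left(-8\right) + 44 \left(- \frac{1}{96}\right)\right)\right) + 59 = \left(\sqrt{26} - \frac{6539}{24}\right) + 59 = \left(- \frac{6539}{24} + \sqrt{26}\right) + 59 = - \frac{5123}{24} + \sqrt{26}$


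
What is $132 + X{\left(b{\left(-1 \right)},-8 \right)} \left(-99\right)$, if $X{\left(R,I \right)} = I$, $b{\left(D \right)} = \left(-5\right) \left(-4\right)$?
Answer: $924$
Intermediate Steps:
$b{\left(D \right)} = 20$
$132 + X{\left(b{\left(-1 \right)},-8 \right)} \left(-99\right) = 132 - -792 = 132 + 792 = 924$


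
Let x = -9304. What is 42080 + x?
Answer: 32776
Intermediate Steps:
42080 + x = 42080 - 9304 = 32776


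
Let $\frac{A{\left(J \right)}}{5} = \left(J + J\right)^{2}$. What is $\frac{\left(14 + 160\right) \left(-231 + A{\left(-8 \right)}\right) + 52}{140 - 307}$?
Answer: $- \frac{182578}{167} \approx -1093.3$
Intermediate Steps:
$A{\left(J \right)} = 20 J^{2}$ ($A{\left(J \right)} = 5 \left(J + J\right)^{2} = 5 \left(2 J\right)^{2} = 5 \cdot 4 J^{2} = 20 J^{2}$)
$\frac{\left(14 + 160\right) \left(-231 + A{\left(-8 \right)}\right) + 52}{140 - 307} = \frac{\left(14 + 160\right) \left(-231 + 20 \left(-8\right)^{2}\right) + 52}{140 - 307} = \frac{174 \left(-231 + 20 \cdot 64\right) + 52}{-167} = \left(174 \left(-231 + 1280\right) + 52\right) \left(- \frac{1}{167}\right) = \left(174 \cdot 1049 + 52\right) \left(- \frac{1}{167}\right) = \left(182526 + 52\right) \left(- \frac{1}{167}\right) = 182578 \left(- \frac{1}{167}\right) = - \frac{182578}{167}$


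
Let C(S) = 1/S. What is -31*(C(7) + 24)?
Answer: -5239/7 ≈ -748.43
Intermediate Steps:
-31*(C(7) + 24) = -31*(1/7 + 24) = -31*169/7 = -5239/7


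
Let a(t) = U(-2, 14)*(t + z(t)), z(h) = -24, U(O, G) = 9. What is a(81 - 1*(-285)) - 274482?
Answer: -271404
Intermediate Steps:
a(t) = -216 + 9*t (a(t) = 9*(t - 24) = 9*(-24 + t) = -216 + 9*t)
a(81 - 1*(-285)) - 274482 = (-216 + 9*(81 - 1*(-285))) - 274482 = (-216 + 9*(81 + 285)) - 274482 = (-216 + 9*366) - 274482 = (-216 + 3294) - 274482 = 3078 - 274482 = -271404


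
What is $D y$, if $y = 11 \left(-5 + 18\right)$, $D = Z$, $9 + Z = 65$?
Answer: $8008$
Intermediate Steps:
$Z = 56$ ($Z = -9 + 65 = 56$)
$D = 56$
$y = 143$ ($y = 11 \cdot 13 = 143$)
$D y = 56 \cdot 143 = 8008$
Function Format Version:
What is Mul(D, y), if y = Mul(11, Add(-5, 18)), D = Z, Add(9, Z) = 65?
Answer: 8008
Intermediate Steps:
Z = 56 (Z = Add(-9, 65) = 56)
D = 56
y = 143 (y = Mul(11, 13) = 143)
Mul(D, y) = Mul(56, 143) = 8008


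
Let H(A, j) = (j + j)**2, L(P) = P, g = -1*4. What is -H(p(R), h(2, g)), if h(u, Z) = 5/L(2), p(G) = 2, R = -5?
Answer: -25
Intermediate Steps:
g = -4
h(u, Z) = 5/2
H(A, j) = 4*j**2 (H(A, j) = (2*j)**2 = 4*j**2)
-H(p(R), h(2, g)) = -4*(5/2)**2 = -4*25/4 = -1*25 = -25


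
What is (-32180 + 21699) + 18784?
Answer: 8303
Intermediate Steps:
(-32180 + 21699) + 18784 = -10481 + 18784 = 8303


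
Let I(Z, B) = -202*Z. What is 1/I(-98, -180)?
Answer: 1/19796 ≈ 5.0515e-5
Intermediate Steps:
1/I(-98, -180) = 1/(-202*(-98)) = 1/19796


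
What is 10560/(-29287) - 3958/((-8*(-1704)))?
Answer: -129935933/199620192 ≈ -0.65092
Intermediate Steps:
10560/(-29287) - 3958/((-8*(-1704))) = 10560*(-1/29287) - 3958/13632 = -10560/29287 - 3958*1/13632 = -10560/29287 - 1979/6816 = -129935933/199620192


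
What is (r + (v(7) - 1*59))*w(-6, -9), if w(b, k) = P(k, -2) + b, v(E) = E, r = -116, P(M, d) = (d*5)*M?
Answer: -14112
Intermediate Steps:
P(M, d) = 5*M*d (P(M, d) = (5*d)*M = 5*M*d)
w(b, k) = b - 10*k (w(b, k) = 5*k*(-2) + b = -10*k + b = b - 10*k)
(r + (v(7) - 1*59))*w(-6, -9) = (-116 + (7 - 1*59))*(-6 - 10*(-9)) = (-116 + (7 - 59))*(-6 + 90) = (-116 - 52)*84 = -168*84 = -14112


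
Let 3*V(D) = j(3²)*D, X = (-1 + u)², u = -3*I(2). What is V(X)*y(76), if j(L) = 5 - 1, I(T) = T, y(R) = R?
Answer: 14896/3 ≈ 4965.3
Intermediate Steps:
u = -6 (u = -3*2 = -6)
X = 49 (X = (-1 - 6)² = (-7)² = 49)
j(L) = 4
V(D) = 4*D/3 (V(D) = (4*D)/3 = 4*D/3)
V(X)*y(76) = ((4/3)*49)*76 = (196/3)*76 = 14896/3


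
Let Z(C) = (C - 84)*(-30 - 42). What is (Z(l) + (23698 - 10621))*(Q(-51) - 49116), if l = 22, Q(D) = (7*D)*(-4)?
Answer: -836495208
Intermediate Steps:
Q(D) = -28*D
Z(C) = 6048 - 72*C (Z(C) = (-84 + C)*(-72) = 6048 - 72*C)
(Z(l) + (23698 - 10621))*(Q(-51) - 49116) = ((6048 - 72*22) + (23698 - 10621))*(-28*(-51) - 49116) = ((6048 - 1584) + 13077)*(1428 - 49116) = (4464 + 13077)*(-47688) = 17541*(-47688) = -836495208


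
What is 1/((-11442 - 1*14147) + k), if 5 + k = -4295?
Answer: -1/29889 ≈ -3.3457e-5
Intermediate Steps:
k = -4300 (k = -5 - 4295 = -4300)
1/((-11442 - 1*14147) + k) = 1/((-11442 - 1*14147) - 4300) = 1/((-11442 - 14147) - 4300) = 1/(-25589 - 4300) = 1/(-29889) = -1/29889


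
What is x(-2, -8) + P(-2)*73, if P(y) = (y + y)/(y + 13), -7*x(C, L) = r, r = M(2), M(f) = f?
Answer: -2066/77 ≈ -26.831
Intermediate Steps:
r = 2
x(C, L) = -2/7 (x(C, L) = -⅐*2 = -2/7)
P(y) = 2*y/(13 + y) (P(y) = (2*y)/(13 + y) = 2*y/(13 + y))
x(-2, -8) + P(-2)*73 = -2/7 + (2*(-2)/(13 - 2))*73 = -2/7 + (2*(-2)/11)*73 = -2/7 + (2*(-2)*(1/11))*73 = -2/7 - 4/11*73 = -2/7 - 292/11 = -2066/77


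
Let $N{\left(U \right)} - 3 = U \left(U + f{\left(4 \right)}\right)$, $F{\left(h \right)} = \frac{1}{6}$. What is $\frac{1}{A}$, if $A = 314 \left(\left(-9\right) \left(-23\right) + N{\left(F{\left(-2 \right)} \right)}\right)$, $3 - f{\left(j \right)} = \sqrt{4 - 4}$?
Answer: $\frac{18}{1189903} \approx 1.5127 \cdot 10^{-5}$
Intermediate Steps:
$F{\left(h \right)} = \frac{1}{6}$
$f{\left(j \right)} = 3$ ($f{\left(j \right)} = 3 - \sqrt{4 - 4} = 3 - \sqrt{0} = 3 - 0 = 3 + 0 = 3$)
$N{\left(U \right)} = 3 + U \left(3 + U\right)$ ($N{\left(U \right)} = 3 + U \left(U + 3\right) = 3 + U \left(3 + U\right)$)
$A = \frac{1189903}{18}$ ($A = 314 \left(\left(-9\right) \left(-23\right) + \left(3 + \left(\frac{1}{6}\right)^{2} + 3 \cdot \frac{1}{6}\right)\right) = 314 \left(207 + \left(3 + \frac{1}{36} + \frac{1}{2}\right)\right) = 314 \left(207 + \frac{127}{36}\right) = 314 \cdot \frac{7579}{36} = \frac{1189903}{18} \approx 66106.0$)
$\frac{1}{A} = \frac{1}{\frac{1189903}{18}} = \frac{18}{1189903}$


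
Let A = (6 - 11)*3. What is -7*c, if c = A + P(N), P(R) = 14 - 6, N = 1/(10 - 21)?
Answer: 49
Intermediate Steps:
A = -15 (A = -5*3 = -15)
N = -1/11 (N = 1/(-11) = -1/11 ≈ -0.090909)
P(R) = 8
c = -7 (c = -15 + 8 = -7)
-7*c = -7*(-7) = 49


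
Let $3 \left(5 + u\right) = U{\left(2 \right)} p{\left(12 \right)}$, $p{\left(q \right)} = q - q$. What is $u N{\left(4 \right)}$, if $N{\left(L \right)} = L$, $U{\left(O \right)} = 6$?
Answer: $-20$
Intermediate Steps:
$p{\left(q \right)} = 0$
$u = -5$ ($u = -5 + \frac{6 \cdot 0}{3} = -5 + \frac{1}{3} \cdot 0 = -5 + 0 = -5$)
$u N{\left(4 \right)} = \left(-5\right) 4 = -20$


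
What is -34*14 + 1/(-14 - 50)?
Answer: -30465/64 ≈ -476.02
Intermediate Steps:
-34*14 + 1/(-14 - 50) = -476 + 1/(-64) = -476 - 1/64 = -30465/64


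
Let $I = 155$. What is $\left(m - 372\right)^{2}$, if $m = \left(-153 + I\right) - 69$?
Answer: $192721$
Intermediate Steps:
$m = -67$ ($m = \left(-153 + 155\right) - 69 = 2 - 69 = -67$)
$\left(m - 372\right)^{2} = \left(-67 - 372\right)^{2} = \left(-439\right)^{2} = 192721$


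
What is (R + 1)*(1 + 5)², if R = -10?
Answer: -324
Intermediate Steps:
(R + 1)*(1 + 5)² = (-10 + 1)*(1 + 5)² = -9*6² = -9*36 = -324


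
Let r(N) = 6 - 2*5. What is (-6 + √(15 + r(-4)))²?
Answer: (6 - √11)² ≈ 7.2005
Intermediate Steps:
r(N) = -4 (r(N) = 6 - 10 = -4)
(-6 + √(15 + r(-4)))² = (-6 + √(15 - 4))² = (-6 + √11)²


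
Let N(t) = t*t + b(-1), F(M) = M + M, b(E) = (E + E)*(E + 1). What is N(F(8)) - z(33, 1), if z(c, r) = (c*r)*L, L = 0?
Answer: 256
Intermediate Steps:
z(c, r) = 0 (z(c, r) = (c*r)*0 = 0)
b(E) = 2*E*(1 + E) (b(E) = (2*E)*(1 + E) = 2*E*(1 + E))
F(M) = 2*M
N(t) = t² (N(t) = t*t + 2*(-1)*(1 - 1) = t² + 2*(-1)*0 = t² + 0 = t²)
N(F(8)) - z(33, 1) = (2*8)² - 1*0 = 16² + 0 = 256 + 0 = 256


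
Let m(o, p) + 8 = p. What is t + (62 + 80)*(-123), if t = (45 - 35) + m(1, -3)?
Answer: -17467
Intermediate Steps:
m(o, p) = -8 + p
t = -1 (t = (45 - 35) + (-8 - 3) = 10 - 11 = -1)
t + (62 + 80)*(-123) = -1 + (62 + 80)*(-123) = -1 + 142*(-123) = -1 - 17466 = -17467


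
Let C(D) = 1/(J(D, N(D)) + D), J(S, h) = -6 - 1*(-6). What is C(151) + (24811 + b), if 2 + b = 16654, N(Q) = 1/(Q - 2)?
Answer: 6260914/151 ≈ 41463.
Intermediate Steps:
N(Q) = 1/(-2 + Q)
J(S, h) = 0 (J(S, h) = -6 + 6 = 0)
b = 16652 (b = -2 + 16654 = 16652)
C(D) = 1/D (C(D) = 1/(0 + D) = 1/D)
C(151) + (24811 + b) = 1/151 + (24811 + 16652) = 1/151 + 41463 = 6260914/151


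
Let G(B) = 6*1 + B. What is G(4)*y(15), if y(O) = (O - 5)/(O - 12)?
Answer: 100/3 ≈ 33.333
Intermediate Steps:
G(B) = 6 + B
y(O) = (-5 + O)/(-12 + O)
G(4)*y(15) = (6 + 4)*((-5 + 15)/(-12 + 15)) = 10*(10/3) = 100/3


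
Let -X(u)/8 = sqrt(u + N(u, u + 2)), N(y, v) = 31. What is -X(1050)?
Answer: 8*sqrt(1081) ≈ 263.03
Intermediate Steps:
X(u) = -8*sqrt(31 + u) (X(u) = -8*sqrt(u + 31) = -8*sqrt(31 + u))
-X(1050) = -(-8)*sqrt(31 + 1050) = -(-8)*sqrt(1081) = 8*sqrt(1081)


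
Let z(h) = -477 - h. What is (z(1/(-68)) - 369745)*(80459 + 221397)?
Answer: -1899813369080/17 ≈ -1.1175e+11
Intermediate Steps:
(z(1/(-68)) - 369745)*(80459 + 221397) = ((-477 - 1/(-68)) - 369745)*(80459 + 221397) = ((-477 - 1*(-1/68)) - 369745)*301856 = ((-477 + 1/68) - 369745)*301856 = (-32435/68 - 369745)*301856 = -25175095/68*301856 = -1899813369080/17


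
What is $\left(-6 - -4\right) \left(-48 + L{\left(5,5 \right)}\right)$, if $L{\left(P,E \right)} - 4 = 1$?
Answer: $86$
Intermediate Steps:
$L{\left(P,E \right)} = 5$ ($L{\left(P,E \right)} = 4 + 1 = 5$)
$\left(-6 - -4\right) \left(-48 + L{\left(5,5 \right)}\right) = \left(-6 - -4\right) \left(-48 + 5\right) = \left(-6 + 4\right) \left(-43\right) = \left(-2\right) \left(-43\right) = 86$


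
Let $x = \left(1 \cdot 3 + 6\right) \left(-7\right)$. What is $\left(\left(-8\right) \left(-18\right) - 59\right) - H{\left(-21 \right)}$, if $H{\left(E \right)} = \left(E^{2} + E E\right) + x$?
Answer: $-734$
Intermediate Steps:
$x = -63$ ($x = \left(3 + 6\right) \left(-7\right) = 9 \left(-7\right) = -63$)
$H{\left(E \right)} = -63 + 2 E^{2}$ ($H{\left(E \right)} = \left(E^{2} + E E\right) - 63 = \left(E^{2} + E^{2}\right) - 63 = 2 E^{2} - 63 = -63 + 2 E^{2}$)
$\left(\left(-8\right) \left(-18\right) - 59\right) - H{\left(-21 \right)} = \left(\left(-8\right) \left(-18\right) - 59\right) - \left(-63 + 2 \left(-21\right)^{2}\right) = \left(144 - 59\right) - \left(-63 + 2 \cdot 441\right) = 85 - \left(-63 + 882\right) = 85 - 819 = -734$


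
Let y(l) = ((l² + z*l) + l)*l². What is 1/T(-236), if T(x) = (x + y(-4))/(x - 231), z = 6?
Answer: 467/428 ≈ 1.0911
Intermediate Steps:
y(l) = l²*(l² + 7*l) (y(l) = ((l² + 6*l) + l)*l² = (l² + 7*l)*l² = l²*(l² + 7*l))
T(x) = (-192 + x)/(-231 + x) (T(x) = (x + (-4)³*(7 - 4))/(x - 231) = (x - 64*3)/(-231 + x) = (x - 192)/(-231 + x) = (-192 + x)/(-231 + x))
1/T(-236) = 1/((-192 - 236)/(-231 - 236)) = 1/(-428/(-467)) = 1/(-1/467*(-428)) = 1/(428/467) = 467/428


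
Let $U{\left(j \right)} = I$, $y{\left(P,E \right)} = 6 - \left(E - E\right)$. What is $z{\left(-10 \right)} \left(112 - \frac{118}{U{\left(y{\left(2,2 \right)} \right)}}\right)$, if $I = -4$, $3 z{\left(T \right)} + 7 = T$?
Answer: $- \frac{4811}{6} \approx -801.83$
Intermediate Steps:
$z{\left(T \right)} = - \frac{7}{3} + \frac{T}{3}$
$y{\left(P,E \right)} = 6$ ($y{\left(P,E \right)} = 6 - 0 = 6 + 0 = 6$)
$U{\left(j \right)} = -4$
$z{\left(-10 \right)} \left(112 - \frac{118}{U{\left(y{\left(2,2 \right)} \right)}}\right) = \left(- \frac{7}{3} + \frac{1}{3} \left(-10\right)\right) \left(112 - \frac{118}{-4}\right) = \left(- \frac{7}{3} - \frac{10}{3}\right) \left(112 - - \frac{59}{2}\right) = - \frac{17 \left(112 + \frac{59}{2}\right)}{3} = \left(- \frac{17}{3}\right) \frac{283}{2} = - \frac{4811}{6}$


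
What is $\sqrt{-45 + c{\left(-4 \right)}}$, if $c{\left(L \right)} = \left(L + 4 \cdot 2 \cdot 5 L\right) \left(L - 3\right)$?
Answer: $\sqrt{1103} \approx 33.211$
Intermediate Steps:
$c{\left(L \right)} = 41 L \left(-3 + L\right)$ ($c{\left(L \right)} = \left(L + 4 \cdot 10 L\right) \left(-3 + L\right) = \left(L + 40 L\right) \left(-3 + L\right) = 41 L \left(-3 + L\right)$)
$\sqrt{-45 + c{\left(-4 \right)}} = \sqrt{-45 + 41 \left(-4\right) \left(-3 - 4\right)} = \sqrt{-45 + 41 \left(-4\right) \left(-7\right)} = \sqrt{-45 + 1148} = \sqrt{1103}$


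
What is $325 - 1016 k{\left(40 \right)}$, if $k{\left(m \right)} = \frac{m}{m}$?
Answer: $-691$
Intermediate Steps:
$k{\left(m \right)} = 1$
$325 - 1016 k{\left(40 \right)} = 325 - 1016 = -691$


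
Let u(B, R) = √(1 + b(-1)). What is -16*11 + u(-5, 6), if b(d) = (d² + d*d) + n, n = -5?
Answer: -176 + I*√2 ≈ -176.0 + 1.4142*I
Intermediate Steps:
b(d) = -5 + 2*d² (b(d) = (d² + d*d) - 5 = (d² + d²) - 5 = 2*d² - 5 = -5 + 2*d²)
u(B, R) = I*√2 (u(B, R) = √(1 + (-5 + 2*(-1)²)) = √(1 + (-5 + 2*1)) = √(1 + (-5 + 2)) = √(1 - 3) = √(-2) = I*√2)
-16*11 + u(-5, 6) = -16*11 + I*√2 = -176 + I*√2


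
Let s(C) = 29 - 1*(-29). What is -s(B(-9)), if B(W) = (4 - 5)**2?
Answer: -58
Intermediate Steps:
B(W) = 1 (B(W) = (-1)**2 = 1)
s(C) = 58 (s(C) = 29 + 29 = 58)
-s(B(-9)) = -1*58 = -58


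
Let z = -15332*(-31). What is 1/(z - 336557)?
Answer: 1/138735 ≈ 7.2080e-6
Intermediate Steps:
z = 475292
1/(z - 336557) = 1/(475292 - 336557) = 1/138735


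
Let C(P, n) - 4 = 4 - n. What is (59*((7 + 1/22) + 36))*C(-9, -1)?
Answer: 502857/22 ≈ 22857.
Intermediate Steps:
C(P, n) = 8 - n (C(P, n) = 4 + (4 - n) = 8 - n)
(59*((7 + 1/22) + 36))*C(-9, -1) = (59*((7 + 1/22) + 36))*(8 - 1*(-1)) = (59*((7 + 1/22) + 36))*(8 + 1) = (59*(155/22 + 36))*9 = (59*(947/22))*9 = (55873/22)*9 = 502857/22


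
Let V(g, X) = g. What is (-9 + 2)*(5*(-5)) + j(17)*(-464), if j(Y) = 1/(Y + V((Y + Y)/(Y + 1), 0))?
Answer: 12787/85 ≈ 150.44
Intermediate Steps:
j(Y) = 1/(Y + 2*Y/(1 + Y)) (j(Y) = 1/(Y + (Y + Y)/(Y + 1)) = 1/(Y + (2*Y)/(1 + Y)) = 1/(Y + 2*Y/(1 + Y)))
(-9 + 2)*(5*(-5)) + j(17)*(-464) = (-9 + 2)*(5*(-5)) + ((1 + 17)/(17*(3 + 17)))*(-464) = -7*(-25) + ((1/17)*18/20)*(-464) = 175 + ((1/17)*(1/20)*18)*(-464) = 175 + (9/170)*(-464) = 175 - 2088/85 = 12787/85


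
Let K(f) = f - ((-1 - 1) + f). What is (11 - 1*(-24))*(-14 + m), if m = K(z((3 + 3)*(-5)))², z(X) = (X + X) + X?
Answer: -350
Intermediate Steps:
z(X) = 3*X (z(X) = 2*X + X = 3*X)
K(f) = 2 (K(f) = f - (-2 + f) = f + (2 - f) = 2)
m = 4 (m = 2² = 4)
(11 - 1*(-24))*(-14 + m) = (11 - 1*(-24))*(-14 + 4) = (11 + 24)*(-10) = 35*(-10) = -350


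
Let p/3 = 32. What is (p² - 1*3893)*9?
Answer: 47907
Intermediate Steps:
p = 96 (p = 3*32 = 96)
(p² - 1*3893)*9 = (96² - 1*3893)*9 = (9216 - 3893)*9 = 5323*9 = 47907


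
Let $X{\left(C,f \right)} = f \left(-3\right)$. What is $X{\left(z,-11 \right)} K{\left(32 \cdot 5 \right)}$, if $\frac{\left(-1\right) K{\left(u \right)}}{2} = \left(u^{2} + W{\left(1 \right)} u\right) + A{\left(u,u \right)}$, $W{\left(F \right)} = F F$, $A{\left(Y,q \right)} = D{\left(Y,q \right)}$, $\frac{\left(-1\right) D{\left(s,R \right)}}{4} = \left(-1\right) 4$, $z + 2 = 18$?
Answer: $-1701216$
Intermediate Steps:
$z = 16$ ($z = -2 + 18 = 16$)
$D{\left(s,R \right)} = 16$ ($D{\left(s,R \right)} = - 4 \left(\left(-1\right) 4\right) = \left(-4\right) \left(-4\right) = 16$)
$X{\left(C,f \right)} = - 3 f$
$A{\left(Y,q \right)} = 16$
$W{\left(F \right)} = F^{2}$
$K{\left(u \right)} = -32 - 2 u - 2 u^{2}$ ($K{\left(u \right)} = - 2 \left(\left(u^{2} + 1^{2} u\right) + 16\right) = - 2 \left(\left(u^{2} + 1 u\right) + 16\right) = - 2 \left(\left(u^{2} + u\right) + 16\right) = - 2 \left(\left(u + u^{2}\right) + 16\right) = - 2 \left(16 + u + u^{2}\right) = -32 - 2 u - 2 u^{2}$)
$X{\left(z,-11 \right)} K{\left(32 \cdot 5 \right)} = \left(-3\right) \left(-11\right) \left(-32 - 2 \cdot 32 \cdot 5 - 2 \left(32 \cdot 5\right)^{2}\right) = 33 \left(-32 - 320 - 2 \cdot 160^{2}\right) = 33 \left(-32 - 320 - 51200\right) = 33 \left(-51552\right) = -1701216$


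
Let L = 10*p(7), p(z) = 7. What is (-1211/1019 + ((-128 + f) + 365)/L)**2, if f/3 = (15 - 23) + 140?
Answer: 313887906049/5087968900 ≈ 61.692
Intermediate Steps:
f = 396 (f = 3*((15 - 23) + 140) = 3*(-8 + 140) = 3*132 = 396)
L = 70 (L = 10*7 = 70)
(-1211/1019 + ((-128 + f) + 365)/L)**2 = (-1211/1019 + ((-128 + 396) + 365)/70)**2 = (-1211*1/1019 + (268 + 365)*(1/70))**2 = (-1211/1019 + 633*(1/70))**2 = (-1211/1019 + 633/70)**2 = (560257/71330)**2 = 313887906049/5087968900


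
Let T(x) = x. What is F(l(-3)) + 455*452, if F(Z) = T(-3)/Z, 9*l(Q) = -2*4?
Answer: 1645307/8 ≈ 2.0566e+5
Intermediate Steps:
l(Q) = -8/9 (l(Q) = (-2*4)/9 = (⅑)*(-8) = -8/9)
F(Z) = -3/Z
F(l(-3)) + 455*452 = -3/(-8/9) + 455*452 = -3*(-9/8) + 205660 = 27/8 + 205660 = 1645307/8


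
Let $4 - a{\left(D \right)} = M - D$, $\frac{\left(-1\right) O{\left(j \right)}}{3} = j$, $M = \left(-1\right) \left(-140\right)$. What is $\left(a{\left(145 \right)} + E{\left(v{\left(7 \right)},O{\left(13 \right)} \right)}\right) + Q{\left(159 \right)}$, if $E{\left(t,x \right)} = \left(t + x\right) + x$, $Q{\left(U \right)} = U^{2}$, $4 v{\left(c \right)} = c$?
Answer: $\frac{100855}{4} \approx 25214.0$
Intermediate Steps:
$v{\left(c \right)} = \frac{c}{4}$
$M = 140$
$O{\left(j \right)} = - 3 j$
$a{\left(D \right)} = -136 + D$ ($a{\left(D \right)} = 4 - \left(140 - D\right) = 4 + \left(-140 + D\right) = -136 + D$)
$E{\left(t,x \right)} = t + 2 x$
$\left(a{\left(145 \right)} + E{\left(v{\left(7 \right)},O{\left(13 \right)} \right)}\right) + Q{\left(159 \right)} = \left(\left(-136 + 145\right) + \left(\frac{1}{4} \cdot 7 + 2 \left(\left(-3\right) 13\right)\right)\right) + 159^{2} = \left(9 + \left(\frac{7}{4} + 2 \left(-39\right)\right)\right) + 25281 = \left(9 + \left(\frac{7}{4} - 78\right)\right) + 25281 = \left(9 - \frac{305}{4}\right) + 25281 = - \frac{269}{4} + 25281 = \frac{100855}{4}$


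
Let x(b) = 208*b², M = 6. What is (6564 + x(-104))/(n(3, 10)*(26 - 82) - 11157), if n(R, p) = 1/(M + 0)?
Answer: -6768876/33499 ≈ -202.06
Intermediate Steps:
n(R, p) = ⅙ (n(R, p) = 1/(6 + 0) = 1/6 = ⅙)
(6564 + x(-104))/(n(3, 10)*(26 - 82) - 11157) = (6564 + 208*(-104)²)/((26 - 82)/6 - 11157) = (6564 + 208*10816)/((⅙)*(-56) - 11157) = (6564 + 2249728)/(-28/3 - 11157) = 2256292/(-33499/3) = 2256292*(-3/33499) = -6768876/33499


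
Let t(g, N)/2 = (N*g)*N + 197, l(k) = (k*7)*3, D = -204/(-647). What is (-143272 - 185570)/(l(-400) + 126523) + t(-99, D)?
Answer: 18371270296516/49447350907 ≈ 371.53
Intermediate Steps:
D = 204/647 (D = -204*(-1/647) = 204/647 ≈ 0.31530)
l(k) = 21*k (l(k) = (7*k)*3 = 21*k)
t(g, N) = 394 + 2*g*N² (t(g, N) = 2*((N*g)*N + 197) = 2*(g*N² + 197) = 2*(197 + g*N²) = 394 + 2*g*N²)
(-143272 - 185570)/(l(-400) + 126523) + t(-99, D) = (-143272 - 185570)/(21*(-400) + 126523) + (394 + 2*(-99)*(204/647)²) = -328842/(-8400 + 126523) + (394 + 2*(-99)*(41616/418609)) = -328842/118123 + (394 - 8239968/418609) = -328842*1/118123 + 156691978/418609 = -328842/118123 + 156691978/418609 = 18371270296516/49447350907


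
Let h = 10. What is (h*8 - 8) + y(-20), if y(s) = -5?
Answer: 67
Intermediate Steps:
(h*8 - 8) + y(-20) = (10*8 - 8) - 5 = (80 - 8) - 5 = 72 - 5 = 67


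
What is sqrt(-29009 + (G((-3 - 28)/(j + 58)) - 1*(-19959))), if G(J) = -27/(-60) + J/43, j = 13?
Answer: I*sqrt(8434922172895)/30530 ≈ 95.129*I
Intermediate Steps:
G(J) = 9/20 + J/43 (G(J) = -27*(-1/60) + J*(1/43) = 9/20 + J/43)
sqrt(-29009 + (G((-3 - 28)/(j + 58)) - 1*(-19959))) = sqrt(-29009 + ((9/20 + ((-3 - 28)/(13 + 58))/43) - 1*(-19959))) = sqrt(-29009 + ((9/20 + (-31/71)/43) + 19959)) = sqrt(-29009 + ((9/20 + (-31*1/71)/43) + 19959)) = sqrt(-29009 + ((9/20 + (1/43)*(-31/71)) + 19959)) = sqrt(-29009 + ((9/20 - 31/3053) + 19959)) = sqrt(-29009 + (26857/61060 + 19959)) = sqrt(-29009 + 1218723397/61060) = sqrt(-552566143/61060) = I*sqrt(8434922172895)/30530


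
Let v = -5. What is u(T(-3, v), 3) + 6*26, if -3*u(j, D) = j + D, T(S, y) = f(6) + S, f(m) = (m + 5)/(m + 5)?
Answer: 467/3 ≈ 155.67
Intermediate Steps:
f(m) = 1 (f(m) = (5 + m)/(5 + m) = 1)
T(S, y) = 1 + S
u(j, D) = -D/3 - j/3 (u(j, D) = -(j + D)/3 = -(D + j)/3 = -D/3 - j/3)
u(T(-3, v), 3) + 6*26 = (-⅓*3 - (1 - 3)/3) + 6*26 = (-1 - ⅓*(-2)) + 156 = (-1 + ⅔) + 156 = -⅓ + 156 = 467/3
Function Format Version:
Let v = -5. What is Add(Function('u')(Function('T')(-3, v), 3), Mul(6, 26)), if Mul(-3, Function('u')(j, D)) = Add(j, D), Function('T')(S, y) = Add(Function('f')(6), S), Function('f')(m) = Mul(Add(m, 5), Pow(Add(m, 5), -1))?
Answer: Rational(467, 3) ≈ 155.67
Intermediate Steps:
Function('f')(m) = 1 (Function('f')(m) = Mul(Add(5, m), Pow(Add(5, m), -1)) = 1)
Function('T')(S, y) = Add(1, S)
Function('u')(j, D) = Add(Mul(Rational(-1, 3), D), Mul(Rational(-1, 3), j)) (Function('u')(j, D) = Mul(Rational(-1, 3), Add(j, D)) = Mul(Rational(-1, 3), Add(D, j)) = Add(Mul(Rational(-1, 3), D), Mul(Rational(-1, 3), j)))
Add(Function('u')(Function('T')(-3, v), 3), Mul(6, 26)) = Add(Add(Mul(Rational(-1, 3), 3), Mul(Rational(-1, 3), Add(1, -3))), Mul(6, 26)) = Add(Add(-1, Mul(Rational(-1, 3), -2)), 156) = Add(Add(-1, Rational(2, 3)), 156) = Add(Rational(-1, 3), 156) = Rational(467, 3)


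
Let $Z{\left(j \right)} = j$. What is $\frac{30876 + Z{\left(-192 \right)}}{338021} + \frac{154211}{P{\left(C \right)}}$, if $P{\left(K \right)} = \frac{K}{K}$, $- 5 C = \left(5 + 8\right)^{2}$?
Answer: $\frac{52126587115}{338021} \approx 1.5421 \cdot 10^{5}$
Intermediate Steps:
$C = - \frac{169}{5}$ ($C = - \frac{\left(5 + 8\right)^{2}}{5} = - \frac{13^{2}}{5} = \left(- \frac{1}{5}\right) 169 = - \frac{169}{5} \approx -33.8$)
$P{\left(K \right)} = 1$
$\frac{30876 + Z{\left(-192 \right)}}{338021} + \frac{154211}{P{\left(C \right)}} = \frac{30876 - 192}{338021} + \frac{154211}{1} = 30684 \cdot \frac{1}{338021} + 154211 \cdot 1 = \frac{30684}{338021} + 154211 = \frac{52126587115}{338021}$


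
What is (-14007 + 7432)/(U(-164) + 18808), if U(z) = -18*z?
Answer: -1315/4352 ≈ -0.30216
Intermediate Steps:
(-14007 + 7432)/(U(-164) + 18808) = (-14007 + 7432)/(-18*(-164) + 18808) = -6575/(2952 + 18808) = -6575/21760 = -6575*1/21760 = -1315/4352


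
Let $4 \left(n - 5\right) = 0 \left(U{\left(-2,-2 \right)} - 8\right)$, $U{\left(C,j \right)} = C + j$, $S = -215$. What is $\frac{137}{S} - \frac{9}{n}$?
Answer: $- \frac{524}{215} \approx -2.4372$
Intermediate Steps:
$n = 5$ ($n = 5 + \frac{0 \left(\left(-2 - 2\right) - 8\right)}{4} = 5 + \frac{0 \left(-4 - 8\right)}{4} = 5 + \frac{0 \left(-12\right)}{4} = 5 + \frac{1}{4} \cdot 0 = 5 + 0 = 5$)
$\frac{137}{S} - \frac{9}{n} = \frac{137}{-215} - \frac{9}{5} = 137 \left(- \frac{1}{215}\right) - \frac{9}{5} = - \frac{137}{215} - \frac{9}{5} = - \frac{524}{215}$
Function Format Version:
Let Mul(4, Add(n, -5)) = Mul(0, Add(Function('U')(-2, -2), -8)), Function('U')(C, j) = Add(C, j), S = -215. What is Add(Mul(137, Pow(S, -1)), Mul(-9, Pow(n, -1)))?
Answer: Rational(-524, 215) ≈ -2.4372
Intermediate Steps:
n = 5 (n = Add(5, Mul(Rational(1, 4), Mul(0, Add(Add(-2, -2), -8)))) = Add(5, Mul(Rational(1, 4), Mul(0, Add(-4, -8)))) = Add(5, Mul(Rational(1, 4), Mul(0, -12))) = Add(5, Mul(Rational(1, 4), 0)) = Add(5, 0) = 5)
Add(Mul(137, Pow(S, -1)), Mul(-9, Pow(n, -1))) = Add(Mul(137, Pow(-215, -1)), Mul(-9, Pow(5, -1))) = Add(Mul(137, Rational(-1, 215)), Mul(-9, Rational(1, 5))) = Add(Rational(-137, 215), Rational(-9, 5)) = Rational(-524, 215)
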